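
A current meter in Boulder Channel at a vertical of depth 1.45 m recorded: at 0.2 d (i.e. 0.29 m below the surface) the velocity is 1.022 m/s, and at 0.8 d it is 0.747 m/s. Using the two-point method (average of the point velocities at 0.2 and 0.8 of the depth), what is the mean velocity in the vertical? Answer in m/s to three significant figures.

0.885 m/s

v̄ = (1.022 + 0.747) / 2 = 0.8845 m/s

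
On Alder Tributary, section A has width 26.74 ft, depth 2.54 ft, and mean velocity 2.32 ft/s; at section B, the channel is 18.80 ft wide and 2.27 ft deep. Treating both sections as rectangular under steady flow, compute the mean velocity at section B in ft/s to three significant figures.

3.69 ft/s

Q = A₁V₁ = (26.74×2.54) × 2.32 = 157.6 ft³/s
A₂ = 18.80 × 2.27 = 42.68 ft²
V₂ = Q/A₂ = 157.6/42.68 = 3.692 ft/s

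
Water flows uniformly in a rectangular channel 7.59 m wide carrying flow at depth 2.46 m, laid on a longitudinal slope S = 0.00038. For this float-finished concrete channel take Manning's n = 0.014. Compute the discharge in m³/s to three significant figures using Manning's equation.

A = b·y = 7.59 × 2.46 = 18.67 m²
P = b + 2y = 7.59 + 2×2.46 = 12.51 m
R = A/P = 18.67/12.51 = 1.493 m
Q = (1/n)·A·R^(2/3)·S^(1/2) = (1/0.014) × 18.67 × 1.493^(2/3) × 0.00038^(1/2) = 33.95 m³/s

34.0 m³/s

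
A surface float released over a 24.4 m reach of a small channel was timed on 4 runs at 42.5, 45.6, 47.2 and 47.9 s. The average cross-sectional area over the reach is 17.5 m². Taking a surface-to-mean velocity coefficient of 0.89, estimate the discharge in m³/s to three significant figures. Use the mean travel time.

t̄ = (42.5 + 45.6 + 47.2 + 47.9) / 4 = 45.8 s
v_surface = L / t̄ = 24.4 / 45.8 = 0.5328 m/s
v_mean = 0.89 × 0.5328 = 0.4741 m/s
Q = A × v_mean = 17.5 × 0.4741 = 8.298 m³/s

8.30 m³/s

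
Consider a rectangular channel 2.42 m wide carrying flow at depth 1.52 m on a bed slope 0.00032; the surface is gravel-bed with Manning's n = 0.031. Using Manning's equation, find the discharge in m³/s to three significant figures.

A = b·y = 2.42 × 1.52 = 3.678 m²
P = b + 2y = 2.42 + 2×1.52 = 5.460 m
R = A/P = 3.678/5.460 = 0.6737 m
Q = (1/n)·A·R^(2/3)·S^(1/2) = (1/0.031) × 3.678 × 0.6737^(2/3) × 0.00032^(1/2) = 1.631 m³/s

1.63 m³/s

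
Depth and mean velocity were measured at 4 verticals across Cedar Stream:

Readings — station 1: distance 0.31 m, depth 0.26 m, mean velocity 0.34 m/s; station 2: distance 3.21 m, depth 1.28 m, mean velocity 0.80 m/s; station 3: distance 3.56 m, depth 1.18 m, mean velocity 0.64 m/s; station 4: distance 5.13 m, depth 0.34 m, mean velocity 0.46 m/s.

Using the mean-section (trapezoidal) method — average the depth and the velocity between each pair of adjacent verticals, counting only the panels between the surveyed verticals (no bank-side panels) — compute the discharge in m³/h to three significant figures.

8060 m³/h

Panel 1-2: Δb = 2.9 m, d̄ = (0.26+1.28)/2 = 0.77, v̄ = (0.34+0.80)/2 = 0.57 → q = 2.9×0.77×0.57 = 1.273 m³/s
Panel 2-3: Δb = 0.35 m, d̄ = (1.28+1.18)/2 = 1.23, v̄ = (0.80+0.64)/2 = 0.72 → q = 0.35×1.23×0.72 = 0.3100 m³/s
Panel 3-4: Δb = 1.57 m, d̄ = (1.18+0.34)/2 = 0.76, v̄ = (0.64+0.46)/2 = 0.55 → q = 1.57×0.76×0.55 = 0.6563 m³/s
Q = Σ q = 2.239 m³/s
= 2.239 × 3600 = 8061 m³/h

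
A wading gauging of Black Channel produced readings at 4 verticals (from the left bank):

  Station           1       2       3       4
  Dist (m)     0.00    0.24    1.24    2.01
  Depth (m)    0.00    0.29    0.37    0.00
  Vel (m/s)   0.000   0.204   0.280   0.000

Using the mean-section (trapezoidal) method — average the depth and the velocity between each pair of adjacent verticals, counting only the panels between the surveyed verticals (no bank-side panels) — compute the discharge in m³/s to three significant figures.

0.103 m³/s

Panel 1-2: Δb = 0.24 m, d̄ = (0.00+0.29)/2 = 0.145, v̄ = (0.000+0.204)/2 = 0.102 → q = 0.24×0.145×0.102 = 0.003550 m³/s
Panel 2-3: Δb = 1 m, d̄ = (0.29+0.37)/2 = 0.33, v̄ = (0.204+0.280)/2 = 0.242 → q = 1×0.33×0.242 = 0.07986 m³/s
Panel 3-4: Δb = 0.77 m, d̄ = (0.37+0.00)/2 = 0.185, v̄ = (0.280+0.000)/2 = 0.14 → q = 0.77×0.185×0.14 = 0.01994 m³/s
Q = Σ q = 0.1034 m³/s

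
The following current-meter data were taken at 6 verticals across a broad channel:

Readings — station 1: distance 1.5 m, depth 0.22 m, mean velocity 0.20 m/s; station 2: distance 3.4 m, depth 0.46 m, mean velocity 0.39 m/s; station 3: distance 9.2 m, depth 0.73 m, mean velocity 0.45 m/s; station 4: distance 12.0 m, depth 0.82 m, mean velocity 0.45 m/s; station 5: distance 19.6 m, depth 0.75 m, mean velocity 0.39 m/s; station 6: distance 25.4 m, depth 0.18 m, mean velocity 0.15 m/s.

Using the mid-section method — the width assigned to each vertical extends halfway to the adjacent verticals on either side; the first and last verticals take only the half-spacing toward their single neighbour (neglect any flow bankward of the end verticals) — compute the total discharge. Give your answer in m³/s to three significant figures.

6.10 m³/s

w_1 = (3.4 − 1.5)/2 = 0.95 m; q_1 = 0.20 × 0.22 × 0.95 = 0.04180 m³/s
w_2 = (9.2 − 1.5)/2 = 3.85 m; q_2 = 0.39 × 0.46 × 3.85 = 0.6907 m³/s
w_3 = (12.0 − 3.4)/2 = 4.3 m; q_3 = 0.45 × 0.73 × 4.3 = 1.413 m³/s
w_4 = (19.6 − 9.2)/2 = 5.2 m; q_4 = 0.45 × 0.82 × 5.2 = 1.919 m³/s
w_5 = (25.4 − 12.0)/2 = 6.7 m; q_5 = 0.39 × 0.75 × 6.7 = 1.960 m³/s
w_6 = (25.4 − 19.6)/2 = 2.9 m; q_6 = 0.15 × 0.18 × 2.9 = 0.07830 m³/s
Q = Σ qᵢ = 6.102 m³/s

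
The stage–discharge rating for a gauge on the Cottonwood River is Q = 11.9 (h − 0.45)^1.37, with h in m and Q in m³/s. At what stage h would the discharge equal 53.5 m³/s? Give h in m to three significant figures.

h − h₀ = (Q/C)^(1/b) = (53.5/11.9)^(1/1.37) = 2.996 m
h = 0.45 + 2.996 = 3.446 m

3.45 m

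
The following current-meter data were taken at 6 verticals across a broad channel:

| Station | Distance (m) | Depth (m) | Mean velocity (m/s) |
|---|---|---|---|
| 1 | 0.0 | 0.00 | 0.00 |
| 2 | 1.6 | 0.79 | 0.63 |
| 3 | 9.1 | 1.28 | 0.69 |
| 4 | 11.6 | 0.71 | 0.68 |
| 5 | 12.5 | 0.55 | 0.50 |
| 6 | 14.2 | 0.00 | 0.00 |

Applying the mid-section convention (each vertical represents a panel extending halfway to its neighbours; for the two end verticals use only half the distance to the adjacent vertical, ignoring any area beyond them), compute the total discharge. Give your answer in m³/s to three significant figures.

w_2 = (9.1 − 0.0)/2 = 4.55 m; q_2 = 0.63 × 0.79 × 4.55 = 2.265 m³/s
w_3 = (11.6 − 1.6)/2 = 5 m; q_3 = 0.69 × 1.28 × 5 = 4.416 m³/s
w_4 = (12.5 − 9.1)/2 = 1.7 m; q_4 = 0.68 × 0.71 × 1.7 = 0.8208 m³/s
w_5 = (14.2 − 11.6)/2 = 1.3 m; q_5 = 0.50 × 0.55 × 1.3 = 0.3575 m³/s
Stations 1, 6 contribute zero (depth or velocity is 0).
Q = Σ qᵢ = 7.859 m³/s

7.86 m³/s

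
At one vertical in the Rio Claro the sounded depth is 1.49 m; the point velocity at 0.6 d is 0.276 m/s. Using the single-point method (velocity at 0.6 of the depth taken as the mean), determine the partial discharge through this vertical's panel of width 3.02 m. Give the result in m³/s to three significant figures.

1.24 m³/s

v̄ = v₀.₆ = 0.276 m/s
q = v̄ × d × w = 0.2760 × 1.49 × 3.02 = 1.242 m³/s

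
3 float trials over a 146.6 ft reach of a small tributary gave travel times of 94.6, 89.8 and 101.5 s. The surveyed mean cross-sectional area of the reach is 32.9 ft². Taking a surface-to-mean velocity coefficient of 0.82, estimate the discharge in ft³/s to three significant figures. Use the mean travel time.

41.5 ft³/s

t̄ = (94.6 + 89.8 + 101.5) / 3 = 95.3 s
v_surface = L / t̄ = 146.6 / 95.3 = 1.538 ft/s
v_mean = 0.82 × 1.538 = 1.261 ft/s
Q = A × v_mean = 32.9 × 1.261 = 41.50 ft³/s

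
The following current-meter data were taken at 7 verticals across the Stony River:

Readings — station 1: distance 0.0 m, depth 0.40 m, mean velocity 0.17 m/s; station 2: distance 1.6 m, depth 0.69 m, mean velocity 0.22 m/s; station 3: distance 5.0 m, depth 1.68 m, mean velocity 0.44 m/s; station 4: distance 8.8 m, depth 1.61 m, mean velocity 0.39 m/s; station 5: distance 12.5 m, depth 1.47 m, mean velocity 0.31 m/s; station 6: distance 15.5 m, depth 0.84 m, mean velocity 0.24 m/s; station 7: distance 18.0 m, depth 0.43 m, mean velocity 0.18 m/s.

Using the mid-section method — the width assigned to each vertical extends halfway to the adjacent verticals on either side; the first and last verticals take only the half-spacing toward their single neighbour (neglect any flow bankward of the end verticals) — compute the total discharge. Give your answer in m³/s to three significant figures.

w_1 = (1.6 − 0.0)/2 = 0.8 m; q_1 = 0.17 × 0.40 × 0.8 = 0.05440 m³/s
w_2 = (5.0 − 0.0)/2 = 2.5 m; q_2 = 0.22 × 0.69 × 2.5 = 0.3795 m³/s
w_3 = (8.8 − 1.6)/2 = 3.6 m; q_3 = 0.44 × 1.68 × 3.6 = 2.661 m³/s
w_4 = (12.5 − 5.0)/2 = 3.75 m; q_4 = 0.39 × 1.61 × 3.75 = 2.355 m³/s
w_5 = (15.5 − 8.8)/2 = 3.35 m; q_5 = 0.31 × 1.47 × 3.35 = 1.527 m³/s
w_6 = (18.0 − 12.5)/2 = 2.75 m; q_6 = 0.24 × 0.84 × 2.75 = 0.5544 m³/s
w_7 = (18.0 − 15.5)/2 = 1.25 m; q_7 = 0.18 × 0.43 × 1.25 = 0.09675 m³/s
Q = Σ qᵢ = 7.627 m³/s

7.63 m³/s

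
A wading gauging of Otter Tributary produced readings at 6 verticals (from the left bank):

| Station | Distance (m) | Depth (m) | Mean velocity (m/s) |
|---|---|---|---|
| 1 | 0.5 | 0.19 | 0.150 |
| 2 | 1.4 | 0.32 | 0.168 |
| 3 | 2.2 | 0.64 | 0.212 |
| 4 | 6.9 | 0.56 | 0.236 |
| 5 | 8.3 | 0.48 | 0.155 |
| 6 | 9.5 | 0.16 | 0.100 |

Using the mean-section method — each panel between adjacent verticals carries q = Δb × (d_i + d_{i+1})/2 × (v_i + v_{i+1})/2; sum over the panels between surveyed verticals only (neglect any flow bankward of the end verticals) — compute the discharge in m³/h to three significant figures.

Panel 1-2: Δb = 0.9 m, d̄ = (0.19+0.32)/2 = 0.255, v̄ = (0.150+0.168)/2 = 0.159 → q = 0.9×0.255×0.159 = 0.03649 m³/s
Panel 2-3: Δb = 0.8 m, d̄ = (0.32+0.64)/2 = 0.48, v̄ = (0.168+0.212)/2 = 0.19 → q = 0.8×0.48×0.19 = 0.07296 m³/s
Panel 3-4: Δb = 4.7 m, d̄ = (0.64+0.56)/2 = 0.6, v̄ = (0.212+0.236)/2 = 0.224 → q = 4.7×0.6×0.224 = 0.6317 m³/s
Panel 4-5: Δb = 1.4 m, d̄ = (0.56+0.48)/2 = 0.52, v̄ = (0.236+0.155)/2 = 0.1955 → q = 1.4×0.52×0.1955 = 0.1423 m³/s
Panel 5-6: Δb = 1.2 m, d̄ = (0.48+0.16)/2 = 0.32, v̄ = (0.155+0.100)/2 = 0.1275 → q = 1.2×0.32×0.1275 = 0.04896 m³/s
Q = Σ q = 0.9324 m³/s
= 0.9324 × 3600 = 3357 m³/h

3360 m³/h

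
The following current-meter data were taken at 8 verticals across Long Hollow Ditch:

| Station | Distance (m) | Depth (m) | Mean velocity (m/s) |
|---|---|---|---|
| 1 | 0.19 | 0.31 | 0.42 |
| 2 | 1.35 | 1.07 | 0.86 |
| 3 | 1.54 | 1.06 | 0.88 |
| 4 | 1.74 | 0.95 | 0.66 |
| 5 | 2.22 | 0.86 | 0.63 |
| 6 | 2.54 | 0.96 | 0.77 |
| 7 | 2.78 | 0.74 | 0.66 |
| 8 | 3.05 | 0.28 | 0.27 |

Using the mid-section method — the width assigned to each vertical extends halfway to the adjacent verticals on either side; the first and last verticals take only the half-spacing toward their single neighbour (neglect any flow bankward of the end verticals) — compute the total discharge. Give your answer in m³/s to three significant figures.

1.65 m³/s

w_1 = (1.35 − 0.19)/2 = 0.58 m; q_1 = 0.42 × 0.31 × 0.58 = 0.07552 m³/s
w_2 = (1.54 − 0.19)/2 = 0.675 m; q_2 = 0.86 × 1.07 × 0.675 = 0.6211 m³/s
w_3 = (1.74 − 1.35)/2 = 0.195 m; q_3 = 0.88 × 1.06 × 0.195 = 0.1819 m³/s
w_4 = (2.22 − 1.54)/2 = 0.34 m; q_4 = 0.66 × 0.95 × 0.34 = 0.2132 m³/s
w_5 = (2.54 − 1.74)/2 = 0.4 m; q_5 = 0.63 × 0.86 × 0.4 = 0.2167 m³/s
w_6 = (2.78 − 2.22)/2 = 0.28 m; q_6 = 0.77 × 0.96 × 0.28 = 0.2070 m³/s
w_7 = (3.05 − 2.54)/2 = 0.255 m; q_7 = 0.66 × 0.74 × 0.255 = 0.1245 m³/s
w_8 = (3.05 − 2.78)/2 = 0.135 m; q_8 = 0.27 × 0.28 × 0.135 = 0.01021 m³/s
Q = Σ qᵢ = 1.650 m³/s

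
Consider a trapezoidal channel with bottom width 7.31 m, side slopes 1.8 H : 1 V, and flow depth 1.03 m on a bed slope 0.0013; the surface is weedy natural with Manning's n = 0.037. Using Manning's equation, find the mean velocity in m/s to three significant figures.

A = (b + z·y)·y = (7.31 + 1.8×1.03)×1.03 = 9.439 m²
P = b + 2y√(1+z²) = 7.31 + 2×1.03×√(1+1.8²) = 11.55 m
R = A/P = 9.439/11.55 = 0.8171 m
Q = (1/n)·A·R^(2/3)·S^(1/2) = (1/0.037) × 9.439 × 0.8171^(2/3) × 0.0013^(1/2) = 8.039 m³/s
V = Q/A = 8.039/9.439 = 0.8517 m/s

0.852 m/s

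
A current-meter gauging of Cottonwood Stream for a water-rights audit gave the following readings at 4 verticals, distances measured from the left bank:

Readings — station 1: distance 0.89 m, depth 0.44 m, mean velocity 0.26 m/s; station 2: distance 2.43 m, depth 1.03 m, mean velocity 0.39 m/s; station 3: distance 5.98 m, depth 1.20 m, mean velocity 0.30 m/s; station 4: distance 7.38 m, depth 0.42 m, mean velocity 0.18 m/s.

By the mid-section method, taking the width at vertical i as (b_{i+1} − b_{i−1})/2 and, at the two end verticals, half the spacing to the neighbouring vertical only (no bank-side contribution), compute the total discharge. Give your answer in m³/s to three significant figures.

w_1 = (2.43 − 0.89)/2 = 0.77 m; q_1 = 0.26 × 0.44 × 0.77 = 0.08809 m³/s
w_2 = (5.98 − 0.89)/2 = 2.545 m; q_2 = 0.39 × 1.03 × 2.545 = 1.022 m³/s
w_3 = (7.38 − 2.43)/2 = 2.475 m; q_3 = 0.30 × 1.20 × 2.475 = 0.8910 m³/s
w_4 = (7.38 − 5.98)/2 = 0.7 m; q_4 = 0.18 × 0.42 × 0.7 = 0.05292 m³/s
Q = Σ qᵢ = 2.054 m³/s

2.05 m³/s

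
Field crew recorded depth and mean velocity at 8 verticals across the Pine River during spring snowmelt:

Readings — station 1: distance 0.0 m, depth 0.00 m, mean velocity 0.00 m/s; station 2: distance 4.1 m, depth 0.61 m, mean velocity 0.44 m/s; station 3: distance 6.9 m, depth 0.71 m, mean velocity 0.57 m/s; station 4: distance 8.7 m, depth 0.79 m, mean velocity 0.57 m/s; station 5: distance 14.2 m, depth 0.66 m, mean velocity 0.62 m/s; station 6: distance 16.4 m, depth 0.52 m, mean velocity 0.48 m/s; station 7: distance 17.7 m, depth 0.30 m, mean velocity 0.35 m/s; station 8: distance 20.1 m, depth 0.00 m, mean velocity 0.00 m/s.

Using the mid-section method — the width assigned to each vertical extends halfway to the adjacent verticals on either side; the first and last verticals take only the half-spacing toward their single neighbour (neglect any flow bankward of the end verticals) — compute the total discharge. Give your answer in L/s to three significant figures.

w_2 = (6.9 − 0.0)/2 = 3.45 m; q_2 = 0.44 × 0.61 × 3.45 = 0.9260 m³/s
w_3 = (8.7 − 4.1)/2 = 2.3 m; q_3 = 0.57 × 0.71 × 2.3 = 0.9308 m³/s
w_4 = (14.2 − 6.9)/2 = 3.65 m; q_4 = 0.57 × 0.79 × 3.65 = 1.644 m³/s
w_5 = (16.4 − 8.7)/2 = 3.85 m; q_5 = 0.62 × 0.66 × 3.85 = 1.575 m³/s
w_6 = (17.7 − 14.2)/2 = 1.75 m; q_6 = 0.48 × 0.52 × 1.75 = 0.4368 m³/s
w_7 = (20.1 − 16.4)/2 = 1.85 m; q_7 = 0.35 × 0.30 × 1.85 = 0.1943 m³/s
Stations 1, 8 contribute zero (depth or velocity is 0).
Q = Σ qᵢ = 5.707 m³/s
= 5.707 × 1000 = 5707 L/s

5710 L/s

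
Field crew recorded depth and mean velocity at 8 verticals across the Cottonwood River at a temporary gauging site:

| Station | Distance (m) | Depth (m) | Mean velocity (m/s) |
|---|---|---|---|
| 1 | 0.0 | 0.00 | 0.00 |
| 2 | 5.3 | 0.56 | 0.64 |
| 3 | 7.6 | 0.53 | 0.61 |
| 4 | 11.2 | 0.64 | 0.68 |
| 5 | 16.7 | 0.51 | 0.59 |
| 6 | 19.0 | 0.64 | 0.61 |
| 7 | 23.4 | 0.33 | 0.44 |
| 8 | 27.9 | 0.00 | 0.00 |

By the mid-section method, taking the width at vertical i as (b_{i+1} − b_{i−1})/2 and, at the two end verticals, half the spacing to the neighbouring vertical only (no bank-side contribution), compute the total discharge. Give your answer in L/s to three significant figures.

7420 L/s

w_2 = (7.6 − 0.0)/2 = 3.8 m; q_2 = 0.64 × 0.56 × 3.8 = 1.362 m³/s
w_3 = (11.2 − 5.3)/2 = 2.95 m; q_3 = 0.61 × 0.53 × 2.95 = 0.9537 m³/s
w_4 = (16.7 − 7.6)/2 = 4.55 m; q_4 = 0.68 × 0.64 × 4.55 = 1.980 m³/s
w_5 = (19.0 − 11.2)/2 = 3.9 m; q_5 = 0.59 × 0.51 × 3.9 = 1.174 m³/s
w_6 = (23.4 − 16.7)/2 = 3.35 m; q_6 = 0.61 × 0.64 × 3.35 = 1.308 m³/s
w_7 = (27.9 − 19.0)/2 = 4.45 m; q_7 = 0.44 × 0.33 × 4.45 = 0.6461 m³/s
Stations 1, 8 contribute zero (depth or velocity is 0).
Q = Σ qᵢ = 7.423 m³/s
= 7.423 × 1000 = 7423 L/s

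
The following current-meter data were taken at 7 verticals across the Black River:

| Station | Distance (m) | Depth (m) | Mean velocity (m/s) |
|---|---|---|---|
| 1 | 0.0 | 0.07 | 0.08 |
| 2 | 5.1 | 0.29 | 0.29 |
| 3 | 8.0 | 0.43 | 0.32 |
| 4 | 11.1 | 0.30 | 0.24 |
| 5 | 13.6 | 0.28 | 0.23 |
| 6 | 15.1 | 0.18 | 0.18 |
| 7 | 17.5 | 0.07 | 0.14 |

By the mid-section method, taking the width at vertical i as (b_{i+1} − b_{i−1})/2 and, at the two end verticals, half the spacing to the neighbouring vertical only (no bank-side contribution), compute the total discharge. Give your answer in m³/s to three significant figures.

1.17 m³/s

w_1 = (5.1 − 0.0)/2 = 2.55 m; q_1 = 0.08 × 0.07 × 2.55 = 0.01428 m³/s
w_2 = (8.0 − 0.0)/2 = 4 m; q_2 = 0.29 × 0.29 × 4 = 0.3364 m³/s
w_3 = (11.1 − 5.1)/2 = 3 m; q_3 = 0.32 × 0.43 × 3 = 0.4128 m³/s
w_4 = (13.6 − 8.0)/2 = 2.8 m; q_4 = 0.24 × 0.30 × 2.8 = 0.2016 m³/s
w_5 = (15.1 − 11.1)/2 = 2 m; q_5 = 0.23 × 0.28 × 2 = 0.1288 m³/s
w_6 = (17.5 − 13.6)/2 = 1.95 m; q_6 = 0.18 × 0.18 × 1.95 = 0.06318 m³/s
w_7 = (17.5 − 15.1)/2 = 1.2 m; q_7 = 0.14 × 0.07 × 1.2 = 0.01176 m³/s
Q = Σ qᵢ = 1.169 m³/s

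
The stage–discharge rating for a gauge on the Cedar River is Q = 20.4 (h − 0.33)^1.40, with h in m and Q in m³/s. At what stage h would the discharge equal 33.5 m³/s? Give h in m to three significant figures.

h − h₀ = (Q/C)^(1/b) = (33.5/20.4)^(1/1.40) = 1.425 m
h = 0.33 + 1.425 = 1.755 m

1.76 m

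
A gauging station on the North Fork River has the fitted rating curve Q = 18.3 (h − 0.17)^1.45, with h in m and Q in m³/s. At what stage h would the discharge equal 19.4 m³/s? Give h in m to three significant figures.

h − h₀ = (Q/C)^(1/b) = (19.4/18.3)^(1/1.45) = 1.041 m
h = 0.17 + 1.041 = 1.211 m

1.21 m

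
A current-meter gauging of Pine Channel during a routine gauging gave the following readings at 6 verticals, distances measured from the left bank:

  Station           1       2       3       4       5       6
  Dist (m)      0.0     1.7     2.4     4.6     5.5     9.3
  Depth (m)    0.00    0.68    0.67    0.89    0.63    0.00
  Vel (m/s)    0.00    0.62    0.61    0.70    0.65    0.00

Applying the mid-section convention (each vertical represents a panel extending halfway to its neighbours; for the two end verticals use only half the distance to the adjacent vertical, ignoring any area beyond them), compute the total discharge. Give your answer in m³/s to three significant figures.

3.03 m³/s

w_2 = (2.4 − 0.0)/2 = 1.2 m; q_2 = 0.62 × 0.68 × 1.2 = 0.5059 m³/s
w_3 = (4.6 − 1.7)/2 = 1.45 m; q_3 = 0.61 × 0.67 × 1.45 = 0.5926 m³/s
w_4 = (5.5 − 2.4)/2 = 1.55 m; q_4 = 0.70 × 0.89 × 1.55 = 0.9657 m³/s
w_5 = (9.3 − 4.6)/2 = 2.35 m; q_5 = 0.65 × 0.63 × 2.35 = 0.9623 m³/s
Stations 1, 6 contribute zero (depth or velocity is 0).
Q = Σ qᵢ = 3.027 m³/s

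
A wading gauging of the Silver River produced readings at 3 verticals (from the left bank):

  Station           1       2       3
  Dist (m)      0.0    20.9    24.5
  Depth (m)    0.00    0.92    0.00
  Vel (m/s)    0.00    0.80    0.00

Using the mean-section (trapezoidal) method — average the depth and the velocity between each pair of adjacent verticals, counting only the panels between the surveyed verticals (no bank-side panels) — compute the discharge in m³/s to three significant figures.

4.51 m³/s

Panel 1-2: Δb = 20.9 m, d̄ = (0.00+0.92)/2 = 0.46, v̄ = (0.00+0.80)/2 = 0.4 → q = 20.9×0.46×0.4 = 3.846 m³/s
Panel 2-3: Δb = 3.6 m, d̄ = (0.92+0.00)/2 = 0.46, v̄ = (0.80+0.00)/2 = 0.4 → q = 3.6×0.46×0.4 = 0.6624 m³/s
Q = Σ q = 4.508 m³/s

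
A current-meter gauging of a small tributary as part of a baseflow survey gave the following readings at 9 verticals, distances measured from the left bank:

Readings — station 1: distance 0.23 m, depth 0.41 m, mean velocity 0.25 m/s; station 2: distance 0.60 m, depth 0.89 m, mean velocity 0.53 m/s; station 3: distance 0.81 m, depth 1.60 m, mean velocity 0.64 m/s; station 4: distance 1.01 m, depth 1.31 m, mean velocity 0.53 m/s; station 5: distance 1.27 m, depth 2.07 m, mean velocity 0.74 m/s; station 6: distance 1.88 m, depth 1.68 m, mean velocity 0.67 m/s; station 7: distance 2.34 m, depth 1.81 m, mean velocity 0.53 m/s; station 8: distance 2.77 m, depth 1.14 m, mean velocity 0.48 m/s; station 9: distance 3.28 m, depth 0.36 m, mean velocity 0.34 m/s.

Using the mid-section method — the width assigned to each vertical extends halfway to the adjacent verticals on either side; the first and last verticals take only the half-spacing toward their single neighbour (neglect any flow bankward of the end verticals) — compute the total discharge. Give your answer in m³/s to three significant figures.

w_1 = (0.60 − 0.23)/2 = 0.185 m; q_1 = 0.25 × 0.41 × 0.185 = 0.01896 m³/s
w_2 = (0.81 − 0.23)/2 = 0.29 m; q_2 = 0.53 × 0.89 × 0.29 = 0.1368 m³/s
w_3 = (1.01 − 0.60)/2 = 0.205 m; q_3 = 0.64 × 1.60 × 0.205 = 0.2099 m³/s
w_4 = (1.27 − 0.81)/2 = 0.23 m; q_4 = 0.53 × 1.31 × 0.23 = 0.1597 m³/s
w_5 = (1.88 − 1.01)/2 = 0.435 m; q_5 = 0.74 × 2.07 × 0.435 = 0.6663 m³/s
w_6 = (2.34 − 1.27)/2 = 0.535 m; q_6 = 0.67 × 1.68 × 0.535 = 0.6022 m³/s
w_7 = (2.77 − 1.88)/2 = 0.445 m; q_7 = 0.53 × 1.81 × 0.445 = 0.4269 m³/s
w_8 = (3.28 − 2.34)/2 = 0.47 m; q_8 = 0.48 × 1.14 × 0.47 = 0.2572 m³/s
w_9 = (3.28 − 2.77)/2 = 0.255 m; q_9 = 0.34 × 0.36 × 0.255 = 0.03121 m³/s
Q = Σ qᵢ = 2.509 m³/s

2.51 m³/s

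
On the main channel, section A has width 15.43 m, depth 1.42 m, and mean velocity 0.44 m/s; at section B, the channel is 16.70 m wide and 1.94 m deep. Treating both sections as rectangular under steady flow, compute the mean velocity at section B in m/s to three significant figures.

0.298 m/s

Q = A₁V₁ = (15.43×1.42) × 0.44 = 9.641 m³/s
A₂ = 16.70 × 1.94 = 32.40 m²
V₂ = Q/A₂ = 9.641/32.40 = 0.2976 m/s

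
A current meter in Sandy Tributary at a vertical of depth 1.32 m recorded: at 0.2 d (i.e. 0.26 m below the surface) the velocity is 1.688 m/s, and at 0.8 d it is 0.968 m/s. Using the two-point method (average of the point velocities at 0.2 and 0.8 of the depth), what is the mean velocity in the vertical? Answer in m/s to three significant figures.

v̄ = (1.688 + 0.968) / 2 = 1.328 m/s

1.33 m/s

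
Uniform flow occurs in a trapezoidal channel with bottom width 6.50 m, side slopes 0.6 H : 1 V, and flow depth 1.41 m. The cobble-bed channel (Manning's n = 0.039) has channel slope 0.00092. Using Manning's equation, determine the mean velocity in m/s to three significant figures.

0.808 m/s

A = (b + z·y)·y = (6.50 + 0.6×1.41)×1.41 = 10.36 m²
P = b + 2y√(1+z²) = 6.50 + 2×1.41×√(1+0.6²) = 9.789 m
R = A/P = 10.36/9.789 = 1.058 m
Q = (1/n)·A·R^(2/3)·S^(1/2) = (1/0.039) × 10.36 × 1.058^(2/3) × 0.00092^(1/2) = 8.365 m³/s
V = Q/A = 8.365/10.36 = 0.8076 m/s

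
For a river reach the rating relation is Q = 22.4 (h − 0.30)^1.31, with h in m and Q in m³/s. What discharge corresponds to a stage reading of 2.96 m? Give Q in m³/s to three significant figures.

80.7 m³/s

Q = 22.4 × (2.96 − 0.30)^1.31 = 22.4 × 2.66^1.31 = 80.69 m³/s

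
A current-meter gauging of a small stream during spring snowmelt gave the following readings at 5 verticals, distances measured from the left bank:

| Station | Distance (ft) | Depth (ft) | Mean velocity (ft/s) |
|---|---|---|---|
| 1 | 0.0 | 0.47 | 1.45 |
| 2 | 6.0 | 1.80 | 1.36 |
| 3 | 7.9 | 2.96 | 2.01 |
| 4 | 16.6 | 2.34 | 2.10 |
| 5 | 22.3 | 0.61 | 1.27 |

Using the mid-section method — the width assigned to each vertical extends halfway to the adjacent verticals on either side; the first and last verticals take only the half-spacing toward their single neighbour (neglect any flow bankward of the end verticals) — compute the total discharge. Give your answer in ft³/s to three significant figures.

w_1 = (6.0 − 0.0)/2 = 3 ft; q_1 = 1.45 × 0.47 × 3 = 2.045 ft³/s
w_2 = (7.9 − 0.0)/2 = 3.95 ft; q_2 = 1.36 × 1.80 × 3.95 = 9.670 ft³/s
w_3 = (16.6 − 6.0)/2 = 5.3 ft; q_3 = 2.01 × 2.96 × 5.3 = 31.53 ft³/s
w_4 = (22.3 − 7.9)/2 = 7.2 ft; q_4 = 2.10 × 2.34 × 7.2 = 35.38 ft³/s
w_5 = (22.3 − 16.6)/2 = 2.85 ft; q_5 = 1.27 × 0.61 × 2.85 = 2.208 ft³/s
Q = Σ qᵢ = 80.84 ft³/s

80.8 ft³/s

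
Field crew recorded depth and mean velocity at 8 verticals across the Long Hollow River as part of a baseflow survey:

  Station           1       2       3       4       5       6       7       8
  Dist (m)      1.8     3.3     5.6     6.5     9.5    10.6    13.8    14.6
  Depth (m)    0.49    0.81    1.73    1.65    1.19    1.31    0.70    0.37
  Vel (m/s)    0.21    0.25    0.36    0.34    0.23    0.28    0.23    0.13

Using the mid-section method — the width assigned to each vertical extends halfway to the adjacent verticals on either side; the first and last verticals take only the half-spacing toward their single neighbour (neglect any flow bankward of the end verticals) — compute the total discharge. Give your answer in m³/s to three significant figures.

4.24 m³/s

w_1 = (3.3 − 1.8)/2 = 0.75 m; q_1 = 0.21 × 0.49 × 0.75 = 0.07718 m³/s
w_2 = (5.6 − 1.8)/2 = 1.9 m; q_2 = 0.25 × 0.81 × 1.9 = 0.3848 m³/s
w_3 = (6.5 − 3.3)/2 = 1.6 m; q_3 = 0.36 × 1.73 × 1.6 = 0.9965 m³/s
w_4 = (9.5 − 5.6)/2 = 1.95 m; q_4 = 0.34 × 1.65 × 1.95 = 1.094 m³/s
w_5 = (10.6 − 6.5)/2 = 2.05 m; q_5 = 0.23 × 1.19 × 2.05 = 0.5611 m³/s
w_6 = (13.8 − 9.5)/2 = 2.15 m; q_6 = 0.28 × 1.31 × 2.15 = 0.7886 m³/s
w_7 = (14.6 − 10.6)/2 = 2 m; q_7 = 0.23 × 0.70 × 2 = 0.3220 m³/s
w_8 = (14.6 − 13.8)/2 = 0.4 m; q_8 = 0.13 × 0.37 × 0.4 = 0.01924 m³/s
Q = Σ qᵢ = 4.243 m³/s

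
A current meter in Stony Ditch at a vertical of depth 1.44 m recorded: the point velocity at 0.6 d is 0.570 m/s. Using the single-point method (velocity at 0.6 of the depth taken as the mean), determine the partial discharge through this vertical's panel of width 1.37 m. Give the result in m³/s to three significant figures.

1.12 m³/s

v̄ = v₀.₆ = 0.570 m/s
q = v̄ × d × w = 0.5700 × 1.44 × 1.37 = 1.124 m³/s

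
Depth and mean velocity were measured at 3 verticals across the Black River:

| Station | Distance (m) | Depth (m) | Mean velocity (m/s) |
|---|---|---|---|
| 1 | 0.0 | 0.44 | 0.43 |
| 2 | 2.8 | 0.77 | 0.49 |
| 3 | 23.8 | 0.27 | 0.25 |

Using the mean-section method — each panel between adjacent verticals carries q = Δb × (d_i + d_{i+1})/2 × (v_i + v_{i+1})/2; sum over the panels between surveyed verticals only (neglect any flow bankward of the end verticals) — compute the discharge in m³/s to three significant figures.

4.82 m³/s

Panel 1-2: Δb = 2.8 m, d̄ = (0.44+0.77)/2 = 0.605, v̄ = (0.43+0.49)/2 = 0.46 → q = 2.8×0.605×0.46 = 0.7792 m³/s
Panel 2-3: Δb = 21 m, d̄ = (0.77+0.27)/2 = 0.52, v̄ = (0.49+0.25)/2 = 0.37 → q = 21×0.52×0.37 = 4.040 m³/s
Q = Σ q = 4.820 m³/s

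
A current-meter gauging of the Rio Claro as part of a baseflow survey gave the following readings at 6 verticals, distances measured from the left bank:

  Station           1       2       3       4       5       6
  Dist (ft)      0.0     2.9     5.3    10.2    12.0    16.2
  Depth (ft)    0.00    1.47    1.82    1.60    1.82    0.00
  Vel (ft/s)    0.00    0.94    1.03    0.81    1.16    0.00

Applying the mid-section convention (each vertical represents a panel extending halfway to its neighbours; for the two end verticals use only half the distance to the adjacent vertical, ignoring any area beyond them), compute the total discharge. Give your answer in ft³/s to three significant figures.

21.2 ft³/s

w_2 = (5.3 − 0.0)/2 = 2.65 ft; q_2 = 0.94 × 1.47 × 2.65 = 3.662 ft³/s
w_3 = (10.2 − 2.9)/2 = 3.65 ft; q_3 = 1.03 × 1.82 × 3.65 = 6.842 ft³/s
w_4 = (12.0 − 5.3)/2 = 3.35 ft; q_4 = 0.81 × 1.60 × 3.35 = 4.342 ft³/s
w_5 = (16.2 − 10.2)/2 = 3 ft; q_5 = 1.16 × 1.82 × 3 = 6.334 ft³/s
Stations 1, 6 contribute zero (depth or velocity is 0).
Q = Σ qᵢ = 21.18 ft³/s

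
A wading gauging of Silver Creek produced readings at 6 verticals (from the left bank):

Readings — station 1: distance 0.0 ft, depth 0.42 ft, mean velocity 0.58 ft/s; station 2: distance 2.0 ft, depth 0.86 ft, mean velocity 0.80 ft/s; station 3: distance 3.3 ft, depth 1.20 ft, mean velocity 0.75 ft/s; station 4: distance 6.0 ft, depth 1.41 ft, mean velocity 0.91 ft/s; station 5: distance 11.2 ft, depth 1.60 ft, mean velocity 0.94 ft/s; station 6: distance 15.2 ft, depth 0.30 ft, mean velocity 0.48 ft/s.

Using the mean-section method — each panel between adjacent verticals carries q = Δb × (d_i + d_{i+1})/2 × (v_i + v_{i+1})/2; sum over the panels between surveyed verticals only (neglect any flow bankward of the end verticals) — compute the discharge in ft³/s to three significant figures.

Panel 1-2: Δb = 2 ft, d̄ = (0.42+0.86)/2 = 0.64, v̄ = (0.58+0.80)/2 = 0.69 → q = 2×0.64×0.69 = 0.8832 ft³/s
Panel 2-3: Δb = 1.3 ft, d̄ = (0.86+1.20)/2 = 1.03, v̄ = (0.80+0.75)/2 = 0.775 → q = 1.3×1.03×0.775 = 1.038 ft³/s
Panel 3-4: Δb = 2.7 ft, d̄ = (1.20+1.41)/2 = 1.305, v̄ = (0.75+0.91)/2 = 0.83 → q = 2.7×1.305×0.83 = 2.925 ft³/s
Panel 4-5: Δb = 5.2 ft, d̄ = (1.41+1.60)/2 = 1.505, v̄ = (0.91+0.94)/2 = 0.925 → q = 5.2×1.505×0.925 = 7.239 ft³/s
Panel 5-6: Δb = 4 ft, d̄ = (1.60+0.30)/2 = 0.95, v̄ = (0.94+0.48)/2 = 0.71 → q = 4×0.95×0.71 = 2.698 ft³/s
Q = Σ q = 14.78 ft³/s

14.8 ft³/s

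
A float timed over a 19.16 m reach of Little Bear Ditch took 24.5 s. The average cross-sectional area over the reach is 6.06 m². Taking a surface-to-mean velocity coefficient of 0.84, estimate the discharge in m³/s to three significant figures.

3.98 m³/s

v_surface = L / t̄ = 19.16 / 24.5 = 0.7820 m/s
v_mean = 0.84 × 0.7820 = 0.6569 m/s
Q = A × v_mean = 6.06 × 0.6569 = 3.981 m³/s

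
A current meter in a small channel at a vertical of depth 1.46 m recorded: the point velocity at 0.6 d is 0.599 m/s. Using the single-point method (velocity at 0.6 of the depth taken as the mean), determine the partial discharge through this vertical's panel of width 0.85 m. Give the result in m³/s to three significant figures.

v̄ = v₀.₆ = 0.599 m/s
q = v̄ × d × w = 0.5990 × 1.46 × 0.85 = 0.7434 m³/s

0.743 m³/s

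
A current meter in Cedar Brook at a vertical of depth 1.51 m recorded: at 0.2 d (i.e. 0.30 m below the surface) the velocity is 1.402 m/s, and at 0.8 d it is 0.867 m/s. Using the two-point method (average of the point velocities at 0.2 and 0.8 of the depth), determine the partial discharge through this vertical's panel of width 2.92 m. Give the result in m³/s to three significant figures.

v̄ = (1.402 + 0.867) / 2 = 1.135 m/s
q = v̄ × d × w = 1.135 × 1.51 × 2.92 = 5.002 m³/s

5.00 m³/s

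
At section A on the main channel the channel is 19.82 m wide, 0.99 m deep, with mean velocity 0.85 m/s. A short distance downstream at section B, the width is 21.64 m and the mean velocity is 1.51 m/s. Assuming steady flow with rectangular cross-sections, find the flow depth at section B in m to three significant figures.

Q = A₁V₁ = (19.82×0.99) × 0.85 = 16.68 m³/s
d₂ = Q/(b₂ V₂) = 16.68/(21.64×1.51) = 0.5104 m

0.510 m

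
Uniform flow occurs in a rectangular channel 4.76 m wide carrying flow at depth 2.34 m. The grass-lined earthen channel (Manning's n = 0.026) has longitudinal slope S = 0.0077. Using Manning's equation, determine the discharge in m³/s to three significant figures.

A = b·y = 4.76 × 2.34 = 11.14 m²
P = b + 2y = 4.76 + 2×2.34 = 9.440 m
R = A/P = 11.14/9.440 = 1.180 m
Q = (1/n)·A·R^(2/3)·S^(1/2) = (1/0.026) × 11.14 × 1.180^(2/3) × 0.0077^(1/2) = 41.98 m³/s

42.0 m³/s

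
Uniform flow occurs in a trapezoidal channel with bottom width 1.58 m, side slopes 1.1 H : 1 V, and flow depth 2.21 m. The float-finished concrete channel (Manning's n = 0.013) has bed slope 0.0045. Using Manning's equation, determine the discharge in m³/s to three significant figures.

48.4 m³/s

A = (b + z·y)·y = (1.58 + 1.1×2.21)×2.21 = 8.864 m²
P = b + 2y√(1+z²) = 1.58 + 2×2.21×√(1+1.1²) = 8.151 m
R = A/P = 8.864/8.151 = 1.088 m
Q = (1/n)·A·R^(2/3)·S^(1/2) = (1/0.013) × 8.864 × 1.088^(2/3) × 0.0045^(1/2) = 48.37 m³/s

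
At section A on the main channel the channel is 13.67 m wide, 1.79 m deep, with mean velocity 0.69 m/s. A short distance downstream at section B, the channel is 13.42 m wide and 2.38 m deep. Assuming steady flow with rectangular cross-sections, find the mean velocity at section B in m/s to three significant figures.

Q = A₁V₁ = (13.67×1.79) × 0.69 = 16.88 m³/s
A₂ = 13.42 × 2.38 = 31.94 m²
V₂ = Q/A₂ = 16.88/31.94 = 0.5286 m/s

0.529 m/s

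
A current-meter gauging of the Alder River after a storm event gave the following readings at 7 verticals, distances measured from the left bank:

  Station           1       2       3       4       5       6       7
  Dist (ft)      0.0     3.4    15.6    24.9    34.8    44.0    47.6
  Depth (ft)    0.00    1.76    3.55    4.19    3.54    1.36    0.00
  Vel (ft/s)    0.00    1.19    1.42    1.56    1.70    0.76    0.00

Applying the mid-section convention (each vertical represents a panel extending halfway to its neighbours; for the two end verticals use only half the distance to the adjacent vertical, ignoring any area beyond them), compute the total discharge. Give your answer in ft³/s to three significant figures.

w_2 = (15.6 − 0.0)/2 = 7.8 ft; q_2 = 1.19 × 1.76 × 7.8 = 16.34 ft³/s
w_3 = (24.9 − 3.4)/2 = 10.75 ft; q_3 = 1.42 × 3.55 × 10.75 = 54.19 ft³/s
w_4 = (34.8 − 15.6)/2 = 9.6 ft; q_4 = 1.56 × 4.19 × 9.6 = 62.75 ft³/s
w_5 = (44.0 − 24.9)/2 = 9.55 ft; q_5 = 1.70 × 3.54 × 9.55 = 57.47 ft³/s
w_6 = (47.6 − 34.8)/2 = 6.4 ft; q_6 = 0.76 × 1.36 × 6.4 = 6.615 ft³/s
Stations 1, 7 contribute zero (depth or velocity is 0).
Q = Σ qᵢ = 197.4 ft³/s

197 ft³/s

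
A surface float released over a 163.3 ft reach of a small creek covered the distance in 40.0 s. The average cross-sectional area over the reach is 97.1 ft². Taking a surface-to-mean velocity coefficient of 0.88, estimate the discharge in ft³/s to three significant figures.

v_surface = L / t̄ = 163.3 / 40 = 4.083 ft/s
v_mean = 0.88 × 4.083 = 3.593 ft/s
Q = A × v_mean = 97.1 × 3.593 = 348.8 ft³/s

349 ft³/s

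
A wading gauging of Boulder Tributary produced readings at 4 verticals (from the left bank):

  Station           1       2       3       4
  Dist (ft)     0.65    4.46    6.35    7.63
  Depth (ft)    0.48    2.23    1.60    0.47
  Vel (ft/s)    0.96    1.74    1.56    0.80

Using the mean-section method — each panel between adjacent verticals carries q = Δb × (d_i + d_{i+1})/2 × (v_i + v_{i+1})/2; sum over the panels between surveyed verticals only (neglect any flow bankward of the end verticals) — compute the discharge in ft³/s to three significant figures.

Panel 1-2: Δb = 3.81 ft, d̄ = (0.48+2.23)/2 = 1.355, v̄ = (0.96+1.74)/2 = 1.35 → q = 3.81×1.355×1.35 = 6.969 ft³/s
Panel 2-3: Δb = 1.89 ft, d̄ = (2.23+1.60)/2 = 1.915, v̄ = (1.74+1.56)/2 = 1.65 → q = 1.89×1.915×1.65 = 5.972 ft³/s
Panel 3-4: Δb = 1.28 ft, d̄ = (1.60+0.47)/2 = 1.035, v̄ = (1.56+0.80)/2 = 1.18 → q = 1.28×1.035×1.18 = 1.563 ft³/s
Q = Σ q = 14.50 ft³/s

14.5 ft³/s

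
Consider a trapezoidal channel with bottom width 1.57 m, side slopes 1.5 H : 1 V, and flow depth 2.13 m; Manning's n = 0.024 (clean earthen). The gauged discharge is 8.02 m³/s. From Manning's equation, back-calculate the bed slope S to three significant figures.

0.000318

A = (b + z·y)·y = (1.57 + 1.5×2.13)×2.13 = 10.15 m²
P = b + 2y√(1+z²) = 1.57 + 2×2.13×√(1+1.5²) = 9.250 m
R = A/P = 10.15/9.250 = 1.097 m
S = (Q·n / (1·A·R^(2/3)))² = (8.02×0.024 / (1×10.15×1.064))² = 0.0003178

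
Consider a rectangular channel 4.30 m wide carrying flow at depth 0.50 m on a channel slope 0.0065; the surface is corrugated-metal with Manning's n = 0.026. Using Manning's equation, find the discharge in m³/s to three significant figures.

3.65 m³/s

A = b·y = 4.30 × 0.50 = 2.150 m²
P = b + 2y = 4.30 + 2×0.50 = 5.300 m
R = A/P = 2.150/5.300 = 0.4057 m
Q = (1/n)·A·R^(2/3)·S^(1/2) = (1/0.026) × 2.150 × 0.4057^(2/3) × 0.0065^(1/2) = 3.653 m³/s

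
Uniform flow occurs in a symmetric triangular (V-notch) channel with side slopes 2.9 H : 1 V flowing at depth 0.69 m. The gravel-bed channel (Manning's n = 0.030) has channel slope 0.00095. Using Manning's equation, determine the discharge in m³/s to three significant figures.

A = z·y² = 2.9×0.69² = 1.381 m²
P = 2y√(1+z²) = 2×0.69×√(1+2.9²) = 4.233 m
R = A/P = 1.381/4.233 = 0.3262 m
Q = (1/n)·A·R^(2/3)·S^(1/2) = (1/0.030) × 1.381 × 0.3262^(2/3) × 0.00095^(1/2) = 0.6721 m³/s

0.672 m³/s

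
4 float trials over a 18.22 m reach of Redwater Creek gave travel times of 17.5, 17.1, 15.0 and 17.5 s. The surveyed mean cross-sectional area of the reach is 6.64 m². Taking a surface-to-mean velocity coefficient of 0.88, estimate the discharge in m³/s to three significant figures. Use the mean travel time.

6.35 m³/s

t̄ = (17.5 + 17.1 + 15.0 + 17.5) / 4 = 16.775 s
v_surface = L / t̄ = 18.22 / 16.775 = 1.086 m/s
v_mean = 0.88 × 1.086 = 0.9558 m/s
Q = A × v_mean = 6.64 × 0.9558 = 6.347 m³/s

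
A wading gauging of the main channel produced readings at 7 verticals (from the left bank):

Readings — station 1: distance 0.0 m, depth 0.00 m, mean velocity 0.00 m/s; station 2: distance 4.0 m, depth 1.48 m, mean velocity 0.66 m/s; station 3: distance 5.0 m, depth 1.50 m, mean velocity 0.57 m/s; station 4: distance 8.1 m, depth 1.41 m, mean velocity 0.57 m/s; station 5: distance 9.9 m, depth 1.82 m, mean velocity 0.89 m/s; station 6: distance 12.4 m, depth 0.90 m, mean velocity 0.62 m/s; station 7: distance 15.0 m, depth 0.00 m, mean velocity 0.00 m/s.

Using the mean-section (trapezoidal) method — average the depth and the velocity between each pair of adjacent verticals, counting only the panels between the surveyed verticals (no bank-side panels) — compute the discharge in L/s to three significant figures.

9520 L/s

Panel 1-2: Δb = 4 m, d̄ = (0.00+1.48)/2 = 0.74, v̄ = (0.00+0.66)/2 = 0.33 → q = 4×0.74×0.33 = 0.9768 m³/s
Panel 2-3: Δb = 1 m, d̄ = (1.48+1.50)/2 = 1.49, v̄ = (0.66+0.57)/2 = 0.615 → q = 1×1.49×0.615 = 0.9164 m³/s
Panel 3-4: Δb = 3.1 m, d̄ = (1.50+1.41)/2 = 1.455, v̄ = (0.57+0.57)/2 = 0.57 → q = 3.1×1.455×0.57 = 2.571 m³/s
Panel 4-5: Δb = 1.8 m, d̄ = (1.41+1.82)/2 = 1.615, v̄ = (0.57+0.89)/2 = 0.73 → q = 1.8×1.615×0.73 = 2.122 m³/s
Panel 5-6: Δb = 2.5 m, d̄ = (1.82+0.90)/2 = 1.36, v̄ = (0.89+0.62)/2 = 0.755 → q = 2.5×1.36×0.755 = 2.567 m³/s
Panel 6-7: Δb = 2.6 m, d̄ = (0.90+0.00)/2 = 0.45, v̄ = (0.62+0.00)/2 = 0.31 → q = 2.6×0.45×0.31 = 0.3627 m³/s
Q = Σ q = 9.516 m³/s
= 9.516 × 1000 = 9516 L/s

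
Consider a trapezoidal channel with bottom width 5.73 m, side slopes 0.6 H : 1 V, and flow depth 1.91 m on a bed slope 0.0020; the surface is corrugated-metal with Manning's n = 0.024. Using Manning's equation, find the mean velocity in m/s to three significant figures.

2.21 m/s

A = (b + z·y)·y = (5.73 + 0.6×1.91)×1.91 = 13.13 m²
P = b + 2y√(1+z²) = 5.73 + 2×1.91×√(1+0.6²) = 10.18 m
R = A/P = 13.13/10.18 = 1.289 m
Q = (1/n)·A·R^(2/3)·S^(1/2) = (1/0.024) × 13.13 × 1.289^(2/3) × 0.0020^(1/2) = 28.99 m³/s
V = Q/A = 28.99/13.13 = 2.208 m/s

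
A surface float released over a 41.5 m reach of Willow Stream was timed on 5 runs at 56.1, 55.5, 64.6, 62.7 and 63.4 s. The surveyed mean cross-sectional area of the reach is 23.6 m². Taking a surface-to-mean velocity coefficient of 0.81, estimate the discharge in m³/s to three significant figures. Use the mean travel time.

t̄ = (56.1 + 55.5 + 64.6 + 62.7 + 63.4) / 5 = 60.46 s
v_surface = L / t̄ = 41.5 / 60.46 = 0.6864 m/s
v_mean = 0.81 × 0.6864 = 0.5560 m/s
Q = A × v_mean = 23.6 × 0.5560 = 13.12 m³/s

13.1 m³/s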